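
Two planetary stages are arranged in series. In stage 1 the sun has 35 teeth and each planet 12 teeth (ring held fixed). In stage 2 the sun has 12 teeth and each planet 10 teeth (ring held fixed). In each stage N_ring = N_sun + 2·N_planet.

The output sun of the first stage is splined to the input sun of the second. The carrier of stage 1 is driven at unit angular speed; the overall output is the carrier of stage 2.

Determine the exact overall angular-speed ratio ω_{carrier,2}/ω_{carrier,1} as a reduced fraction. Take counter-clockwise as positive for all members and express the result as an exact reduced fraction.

282/385

Stage 1: N_ring = 35 + 2·12 = 59
Stage 1: 35(ω_s−ω_c) = −59(ω_r−ω_c),  ω_r=0, ω_c=1
Stage 1: ω_s = 1 − (59/35)(0−1) = 94/35
  ⇒ ω_s¹/ω_c¹ = 94/35
Stage 2: N_ring = 12 + 2·10 = 32
Stage 2: 12(ω_s−ω_c) = −32(ω_r−ω_c),  ω_r=0, ω_s=1
Stage 2: 12(1−ω_c) = −32(0−ω_c)  ⇒  44ω_c = 12  ⇒  ω_c = 3/11
  ⇒ ω_c²/ω_s² = 3/11
Coupling ω_s² = ω_s¹ ⇒ overall = 94/35 × 3/11 = 282/385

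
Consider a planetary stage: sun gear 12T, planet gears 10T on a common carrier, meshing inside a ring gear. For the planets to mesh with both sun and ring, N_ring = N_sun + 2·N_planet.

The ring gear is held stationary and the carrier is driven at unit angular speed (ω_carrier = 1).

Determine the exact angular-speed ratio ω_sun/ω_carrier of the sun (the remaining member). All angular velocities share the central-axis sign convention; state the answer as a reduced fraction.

N_ring = 12 + 2·10 = 32
12(ω_s−ω_c) = −32(ω_r−ω_c),  ω_r=0, ω_c=1
ω_s = 1 − (32/12)(0−1) = 11/3
ω_s/ω_c = 11/3

11/3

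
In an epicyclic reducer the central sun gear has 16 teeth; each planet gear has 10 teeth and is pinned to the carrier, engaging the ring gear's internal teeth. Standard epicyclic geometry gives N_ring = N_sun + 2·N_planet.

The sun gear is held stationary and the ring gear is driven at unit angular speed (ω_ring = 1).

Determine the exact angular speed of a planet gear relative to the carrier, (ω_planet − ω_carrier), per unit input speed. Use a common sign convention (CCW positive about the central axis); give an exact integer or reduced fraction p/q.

N_ring = 16 + 2·10 = 36
16(ω_s−ω_c) = −36(ω_r−ω_c),  ω_s=0, ω_r=1
16(0−ω_c) = −36(1−ω_c)  ⇒  52ω_c = 36  ⇒  ω_c = 9/13
sun–planet: 16·(0−9/13) = −10·(ω_p−ω_c)  ⇒  ω_p−ω_c = −(16/10)·(-9/13) = 72/65

72/65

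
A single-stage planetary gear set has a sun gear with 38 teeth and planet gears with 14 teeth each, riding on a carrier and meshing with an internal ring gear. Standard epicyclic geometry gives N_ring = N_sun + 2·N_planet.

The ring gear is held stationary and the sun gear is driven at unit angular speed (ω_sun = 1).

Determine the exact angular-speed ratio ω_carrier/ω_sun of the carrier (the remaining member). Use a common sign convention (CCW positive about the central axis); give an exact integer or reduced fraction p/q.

19/52

N_ring = 38 + 2·14 = 66
38(ω_s−ω_c) = −66(ω_r−ω_c),  ω_r=0, ω_s=1
38(1−ω_c) = −66(0−ω_c)  ⇒  104ω_c = 38  ⇒  ω_c = 19/52
ω_c/ω_s = 19/52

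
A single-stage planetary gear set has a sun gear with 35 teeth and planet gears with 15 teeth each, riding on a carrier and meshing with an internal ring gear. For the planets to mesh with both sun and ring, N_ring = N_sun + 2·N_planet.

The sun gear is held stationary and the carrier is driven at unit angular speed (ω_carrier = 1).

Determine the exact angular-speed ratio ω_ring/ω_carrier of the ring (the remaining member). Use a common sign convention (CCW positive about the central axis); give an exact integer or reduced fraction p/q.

20/13

N_ring = 35 + 2·15 = 65
35(ω_s−ω_c) = −65(ω_r−ω_c),  ω_s=0, ω_c=1
ω_r = 1 − (35/65)(0−1) = 20/13
ω_r/ω_c = 20/13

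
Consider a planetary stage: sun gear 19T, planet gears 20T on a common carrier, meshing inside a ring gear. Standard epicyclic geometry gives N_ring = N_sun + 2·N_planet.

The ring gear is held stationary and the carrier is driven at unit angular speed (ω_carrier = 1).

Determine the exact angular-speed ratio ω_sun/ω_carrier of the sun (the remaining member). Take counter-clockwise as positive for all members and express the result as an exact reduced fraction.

N_ring = 19 + 2·20 = 59
19(ω_s−ω_c) = −59(ω_r−ω_c),  ω_r=0, ω_c=1
ω_s = 1 − (59/19)(0−1) = 78/19
ω_s/ω_c = 78/19

78/19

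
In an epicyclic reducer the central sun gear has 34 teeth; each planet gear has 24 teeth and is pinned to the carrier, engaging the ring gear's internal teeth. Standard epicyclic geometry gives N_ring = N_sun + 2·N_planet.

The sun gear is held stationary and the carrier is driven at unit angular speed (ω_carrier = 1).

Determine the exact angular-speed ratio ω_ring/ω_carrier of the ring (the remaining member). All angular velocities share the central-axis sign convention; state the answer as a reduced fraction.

58/41

N_ring = 34 + 2·24 = 82
34(ω_s−ω_c) = −82(ω_r−ω_c),  ω_s=0, ω_c=1
ω_r = 1 − (34/82)(0−1) = 58/41
ω_r/ω_c = 58/41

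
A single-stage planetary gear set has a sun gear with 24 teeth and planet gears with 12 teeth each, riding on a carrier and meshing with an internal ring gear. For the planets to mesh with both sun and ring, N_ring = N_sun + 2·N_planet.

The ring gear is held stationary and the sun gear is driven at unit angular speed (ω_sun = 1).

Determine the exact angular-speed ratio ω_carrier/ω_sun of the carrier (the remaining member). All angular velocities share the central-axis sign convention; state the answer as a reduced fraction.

1/3

N_ring = 24 + 2·12 = 48
24(ω_s−ω_c) = −48(ω_r−ω_c),  ω_r=0, ω_s=1
24(1−ω_c) = −48(0−ω_c)  ⇒  72ω_c = 24  ⇒  ω_c = 1/3
ω_c/ω_s = 1/3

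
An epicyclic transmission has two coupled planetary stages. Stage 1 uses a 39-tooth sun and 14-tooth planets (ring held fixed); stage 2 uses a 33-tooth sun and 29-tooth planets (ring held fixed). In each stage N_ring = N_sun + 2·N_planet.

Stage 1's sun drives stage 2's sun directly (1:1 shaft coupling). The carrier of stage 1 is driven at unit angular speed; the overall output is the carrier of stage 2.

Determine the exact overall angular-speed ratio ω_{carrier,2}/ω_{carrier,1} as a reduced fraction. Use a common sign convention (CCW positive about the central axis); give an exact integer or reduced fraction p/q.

Stage 1: N_ring = 39 + 2·14 = 67
Stage 1: 39(ω_s−ω_c) = −67(ω_r−ω_c),  ω_r=0, ω_c=1
Stage 1: ω_s = 1 − (67/39)(0−1) = 106/39
  ⇒ ω_s¹/ω_c¹ = 106/39
Stage 2: N_ring = 33 + 2·29 = 91
Stage 2: 33(ω_s−ω_c) = −91(ω_r−ω_c),  ω_r=0, ω_s=1
Stage 2: 33(1−ω_c) = −91(0−ω_c)  ⇒  124ω_c = 33  ⇒  ω_c = 33/124
  ⇒ ω_c²/ω_s² = 33/124
Coupling ω_s² = ω_s¹ ⇒ overall = 106/39 × 33/124 = 583/806

583/806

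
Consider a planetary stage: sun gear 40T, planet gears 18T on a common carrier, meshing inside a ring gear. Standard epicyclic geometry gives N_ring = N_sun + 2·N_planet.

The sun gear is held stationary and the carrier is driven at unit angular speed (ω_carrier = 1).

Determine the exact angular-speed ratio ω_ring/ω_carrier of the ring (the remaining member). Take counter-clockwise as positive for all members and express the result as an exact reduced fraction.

29/19

N_ring = 40 + 2·18 = 76
40(ω_s−ω_c) = −76(ω_r−ω_c),  ω_s=0, ω_c=1
ω_r = 1 − (40/76)(0−1) = 29/19
ω_r/ω_c = 29/19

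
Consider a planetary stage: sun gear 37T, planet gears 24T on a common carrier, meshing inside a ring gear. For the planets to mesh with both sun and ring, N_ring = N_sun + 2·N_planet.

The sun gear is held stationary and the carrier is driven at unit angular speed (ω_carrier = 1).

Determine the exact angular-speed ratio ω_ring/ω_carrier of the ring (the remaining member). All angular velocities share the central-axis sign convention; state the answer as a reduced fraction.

N_ring = 37 + 2·24 = 85
37(ω_s−ω_c) = −85(ω_r−ω_c),  ω_s=0, ω_c=1
ω_r = 1 − (37/85)(0−1) = 122/85
ω_r/ω_c = 122/85

122/85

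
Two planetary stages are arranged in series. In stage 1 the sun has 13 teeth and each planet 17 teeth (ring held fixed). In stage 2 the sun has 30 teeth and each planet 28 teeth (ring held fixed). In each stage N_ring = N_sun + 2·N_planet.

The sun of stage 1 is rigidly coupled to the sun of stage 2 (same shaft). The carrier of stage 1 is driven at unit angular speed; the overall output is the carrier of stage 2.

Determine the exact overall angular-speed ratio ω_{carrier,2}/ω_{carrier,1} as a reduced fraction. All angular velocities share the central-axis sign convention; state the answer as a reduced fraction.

450/377

Stage 1: N_ring = 13 + 2·17 = 47
Stage 1: 13(ω_s−ω_c) = −47(ω_r−ω_c),  ω_r=0, ω_c=1
Stage 1: ω_s = 1 − (47/13)(0−1) = 60/13
  ⇒ ω_s¹/ω_c¹ = 60/13
Stage 2: N_ring = 30 + 2·28 = 86
Stage 2: 30(ω_s−ω_c) = −86(ω_r−ω_c),  ω_r=0, ω_s=1
Stage 2: 30(1−ω_c) = −86(0−ω_c)  ⇒  116ω_c = 30  ⇒  ω_c = 15/58
  ⇒ ω_c²/ω_s² = 15/58
Coupling ω_s² = ω_s¹ ⇒ overall = 60/13 × 15/58 = 450/377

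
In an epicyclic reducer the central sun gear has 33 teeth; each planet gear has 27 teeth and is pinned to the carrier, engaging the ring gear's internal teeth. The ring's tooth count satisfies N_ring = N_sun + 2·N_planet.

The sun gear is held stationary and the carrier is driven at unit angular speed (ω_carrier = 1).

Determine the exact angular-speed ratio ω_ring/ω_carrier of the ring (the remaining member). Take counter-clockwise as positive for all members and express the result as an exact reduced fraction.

40/29

N_ring = 33 + 2·27 = 87
33(ω_s−ω_c) = −87(ω_r−ω_c),  ω_s=0, ω_c=1
ω_r = 1 − (33/87)(0−1) = 40/29
ω_r/ω_c = 40/29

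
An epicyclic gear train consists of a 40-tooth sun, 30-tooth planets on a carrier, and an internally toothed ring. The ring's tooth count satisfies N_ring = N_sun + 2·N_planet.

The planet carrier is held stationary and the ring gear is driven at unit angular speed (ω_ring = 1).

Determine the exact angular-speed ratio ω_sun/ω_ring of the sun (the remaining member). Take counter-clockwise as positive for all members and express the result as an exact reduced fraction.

N_ring = 40 + 2·30 = 100
40(ω_s−ω_c) = −100(ω_r−ω_c),  ω_c=0, ω_r=1
ω_s = 0 − (100/40)(1−0) = -5/2
ω_s/ω_r = -5/2

-5/2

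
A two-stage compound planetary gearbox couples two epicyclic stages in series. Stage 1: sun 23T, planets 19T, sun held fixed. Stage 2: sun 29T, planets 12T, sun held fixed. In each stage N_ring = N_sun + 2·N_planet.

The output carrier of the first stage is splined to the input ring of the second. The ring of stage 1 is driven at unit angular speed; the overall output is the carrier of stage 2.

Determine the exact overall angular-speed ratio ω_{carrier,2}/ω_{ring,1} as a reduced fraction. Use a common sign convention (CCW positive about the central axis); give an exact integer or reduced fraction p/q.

3233/6888

Stage 1: N_ring = 23 + 2·19 = 61
Stage 1: 23(ω_s−ω_c) = −61(ω_r−ω_c),  ω_s=0, ω_r=1
Stage 1: 23(0−ω_c) = −61(1−ω_c)  ⇒  84ω_c = 61  ⇒  ω_c = 61/84
  ⇒ ω_c¹/ω_r¹ = 61/84
Stage 2: N_ring = 29 + 2·12 = 53
Stage 2: 29(ω_s−ω_c) = −53(ω_r−ω_c),  ω_s=0, ω_r=1
Stage 2: 29(0−ω_c) = −53(1−ω_c)  ⇒  82ω_c = 53  ⇒  ω_c = 53/82
  ⇒ ω_c²/ω_r² = 53/82
Coupling ω_r² = ω_c¹ ⇒ overall = 61/84 × 53/82 = 3233/6888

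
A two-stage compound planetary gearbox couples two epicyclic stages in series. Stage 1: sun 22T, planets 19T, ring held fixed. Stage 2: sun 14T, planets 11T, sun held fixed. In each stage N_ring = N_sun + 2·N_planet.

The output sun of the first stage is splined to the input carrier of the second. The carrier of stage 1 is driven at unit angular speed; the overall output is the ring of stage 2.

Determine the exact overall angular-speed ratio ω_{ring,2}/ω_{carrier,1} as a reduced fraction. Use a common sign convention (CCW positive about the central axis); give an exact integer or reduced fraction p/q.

Stage 1: N_ring = 22 + 2·19 = 60
Stage 1: 22(ω_s−ω_c) = −60(ω_r−ω_c),  ω_r=0, ω_c=1
Stage 1: ω_s = 1 − (60/22)(0−1) = 41/11
  ⇒ ω_s¹/ω_c¹ = 41/11
Stage 2: N_ring = 14 + 2·11 = 36
Stage 2: 14(ω_s−ω_c) = −36(ω_r−ω_c),  ω_s=0, ω_c=1
Stage 2: ω_r = 1 − (14/36)(0−1) = 25/18
  ⇒ ω_r²/ω_c² = 25/18
Coupling ω_c² = ω_s¹ ⇒ overall = 41/11 × 25/18 = 1025/198

1025/198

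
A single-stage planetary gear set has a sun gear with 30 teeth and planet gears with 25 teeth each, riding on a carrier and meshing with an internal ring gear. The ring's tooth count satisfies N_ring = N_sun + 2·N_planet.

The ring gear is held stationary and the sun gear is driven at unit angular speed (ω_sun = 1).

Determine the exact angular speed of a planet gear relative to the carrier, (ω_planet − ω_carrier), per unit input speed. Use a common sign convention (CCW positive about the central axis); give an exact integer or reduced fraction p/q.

N_ring = 30 + 2·25 = 80
30(ω_s−ω_c) = −80(ω_r−ω_c),  ω_r=0, ω_s=1
30(1−ω_c) = −80(0−ω_c)  ⇒  110ω_c = 30  ⇒  ω_c = 3/11
sun–planet: 30·(1−3/11) = −25·(ω_p−ω_c)  ⇒  ω_p−ω_c = −(30/25)·(8/11) = -48/55

-48/55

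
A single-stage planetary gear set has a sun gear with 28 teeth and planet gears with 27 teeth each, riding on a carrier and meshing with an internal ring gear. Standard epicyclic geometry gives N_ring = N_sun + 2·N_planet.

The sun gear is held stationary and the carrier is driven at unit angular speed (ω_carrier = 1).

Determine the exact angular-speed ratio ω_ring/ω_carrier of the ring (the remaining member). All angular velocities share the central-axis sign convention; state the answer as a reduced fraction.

N_ring = 28 + 2·27 = 82
28(ω_s−ω_c) = −82(ω_r−ω_c),  ω_s=0, ω_c=1
ω_r = 1 − (28/82)(0−1) = 55/41
ω_r/ω_c = 55/41

55/41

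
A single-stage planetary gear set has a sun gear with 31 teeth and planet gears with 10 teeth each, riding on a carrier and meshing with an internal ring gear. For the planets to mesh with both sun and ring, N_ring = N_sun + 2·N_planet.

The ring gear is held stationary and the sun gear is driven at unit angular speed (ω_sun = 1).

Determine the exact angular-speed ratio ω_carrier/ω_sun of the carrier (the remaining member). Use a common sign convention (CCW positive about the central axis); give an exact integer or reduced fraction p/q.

31/82

N_ring = 31 + 2·10 = 51
31(ω_s−ω_c) = −51(ω_r−ω_c),  ω_r=0, ω_s=1
31(1−ω_c) = −51(0−ω_c)  ⇒  82ω_c = 31  ⇒  ω_c = 31/82
ω_c/ω_s = 31/82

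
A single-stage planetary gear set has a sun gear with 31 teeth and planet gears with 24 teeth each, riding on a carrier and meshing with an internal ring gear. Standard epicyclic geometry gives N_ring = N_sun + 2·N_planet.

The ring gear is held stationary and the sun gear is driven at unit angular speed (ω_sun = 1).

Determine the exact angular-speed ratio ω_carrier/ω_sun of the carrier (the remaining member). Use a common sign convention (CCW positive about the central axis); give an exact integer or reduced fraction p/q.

31/110

N_ring = 31 + 2·24 = 79
31(ω_s−ω_c) = −79(ω_r−ω_c),  ω_r=0, ω_s=1
31(1−ω_c) = −79(0−ω_c)  ⇒  110ω_c = 31  ⇒  ω_c = 31/110
ω_c/ω_s = 31/110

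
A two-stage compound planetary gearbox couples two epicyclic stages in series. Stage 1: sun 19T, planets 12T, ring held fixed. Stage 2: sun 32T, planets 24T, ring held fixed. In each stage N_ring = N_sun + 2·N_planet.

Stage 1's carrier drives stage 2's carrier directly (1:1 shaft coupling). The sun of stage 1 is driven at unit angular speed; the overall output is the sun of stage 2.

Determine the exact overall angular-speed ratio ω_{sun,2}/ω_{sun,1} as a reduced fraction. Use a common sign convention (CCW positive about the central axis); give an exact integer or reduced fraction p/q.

Stage 1: N_ring = 19 + 2·12 = 43
Stage 1: 19(ω_s−ω_c) = −43(ω_r−ω_c),  ω_r=0, ω_s=1
Stage 1: 19(1−ω_c) = −43(0−ω_c)  ⇒  62ω_c = 19  ⇒  ω_c = 19/62
  ⇒ ω_c¹/ω_s¹ = 19/62
Stage 2: N_ring = 32 + 2·24 = 80
Stage 2: 32(ω_s−ω_c) = −80(ω_r−ω_c),  ω_r=0, ω_c=1
Stage 2: ω_s = 1 − (80/32)(0−1) = 7/2
  ⇒ ω_s²/ω_c² = 7/2
Coupling ω_c² = ω_c¹ ⇒ overall = 19/62 × 7/2 = 133/124

133/124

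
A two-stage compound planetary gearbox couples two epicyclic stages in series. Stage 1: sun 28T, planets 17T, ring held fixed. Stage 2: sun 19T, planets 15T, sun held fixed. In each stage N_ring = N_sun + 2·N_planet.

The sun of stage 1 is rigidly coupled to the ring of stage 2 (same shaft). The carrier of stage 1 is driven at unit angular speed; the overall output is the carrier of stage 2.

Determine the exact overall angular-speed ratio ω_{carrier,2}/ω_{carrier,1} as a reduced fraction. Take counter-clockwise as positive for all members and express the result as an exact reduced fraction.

315/136

Stage 1: N_ring = 28 + 2·17 = 62
Stage 1: 28(ω_s−ω_c) = −62(ω_r−ω_c),  ω_r=0, ω_c=1
Stage 1: ω_s = 1 − (62/28)(0−1) = 45/14
  ⇒ ω_s¹/ω_c¹ = 45/14
Stage 2: N_ring = 19 + 2·15 = 49
Stage 2: 19(ω_s−ω_c) = −49(ω_r−ω_c),  ω_s=0, ω_r=1
Stage 2: 19(0−ω_c) = −49(1−ω_c)  ⇒  68ω_c = 49  ⇒  ω_c = 49/68
  ⇒ ω_c²/ω_r² = 49/68
Coupling ω_r² = ω_s¹ ⇒ overall = 45/14 × 49/68 = 315/136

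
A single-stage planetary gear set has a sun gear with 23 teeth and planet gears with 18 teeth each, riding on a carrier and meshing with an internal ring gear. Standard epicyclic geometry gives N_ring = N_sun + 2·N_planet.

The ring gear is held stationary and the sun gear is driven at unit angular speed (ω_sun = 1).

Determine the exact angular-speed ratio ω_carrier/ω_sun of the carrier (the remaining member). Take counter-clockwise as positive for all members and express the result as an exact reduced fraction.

23/82

N_ring = 23 + 2·18 = 59
23(ω_s−ω_c) = −59(ω_r−ω_c),  ω_r=0, ω_s=1
23(1−ω_c) = −59(0−ω_c)  ⇒  82ω_c = 23  ⇒  ω_c = 23/82
ω_c/ω_s = 23/82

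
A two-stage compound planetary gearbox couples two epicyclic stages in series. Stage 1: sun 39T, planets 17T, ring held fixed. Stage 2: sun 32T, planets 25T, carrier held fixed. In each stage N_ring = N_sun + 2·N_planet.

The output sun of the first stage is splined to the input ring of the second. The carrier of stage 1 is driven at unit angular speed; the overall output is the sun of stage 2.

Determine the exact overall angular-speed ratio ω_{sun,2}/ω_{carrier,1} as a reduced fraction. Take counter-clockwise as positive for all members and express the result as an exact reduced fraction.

-287/39

Stage 1: N_ring = 39 + 2·17 = 73
Stage 1: 39(ω_s−ω_c) = −73(ω_r−ω_c),  ω_r=0, ω_c=1
Stage 1: ω_s = 1 − (73/39)(0−1) = 112/39
  ⇒ ω_s¹/ω_c¹ = 112/39
Stage 2: N_ring = 32 + 2·25 = 82
Stage 2: 32(ω_s−ω_c) = −82(ω_r−ω_c),  ω_c=0, ω_r=1
Stage 2: ω_s = 0 − (82/32)(1−0) = -41/16
  ⇒ ω_s²/ω_r² = -41/16
Coupling ω_r² = ω_s¹ ⇒ overall = 112/39 × -41/16 = -287/39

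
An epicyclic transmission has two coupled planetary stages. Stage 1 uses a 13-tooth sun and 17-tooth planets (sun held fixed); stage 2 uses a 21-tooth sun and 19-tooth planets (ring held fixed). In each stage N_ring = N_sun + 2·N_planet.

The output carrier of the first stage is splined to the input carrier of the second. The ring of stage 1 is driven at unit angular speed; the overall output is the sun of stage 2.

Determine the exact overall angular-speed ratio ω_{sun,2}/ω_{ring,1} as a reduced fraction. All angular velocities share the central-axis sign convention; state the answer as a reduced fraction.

Stage 1: N_ring = 13 + 2·17 = 47
Stage 1: 13(ω_s−ω_c) = −47(ω_r−ω_c),  ω_s=0, ω_r=1
Stage 1: 13(0−ω_c) = −47(1−ω_c)  ⇒  60ω_c = 47  ⇒  ω_c = 47/60
  ⇒ ω_c¹/ω_r¹ = 47/60
Stage 2: N_ring = 21 + 2·19 = 59
Stage 2: 21(ω_s−ω_c) = −59(ω_r−ω_c),  ω_r=0, ω_c=1
Stage 2: ω_s = 1 − (59/21)(0−1) = 80/21
  ⇒ ω_s²/ω_c² = 80/21
Coupling ω_c² = ω_c¹ ⇒ overall = 47/60 × 80/21 = 188/63

188/63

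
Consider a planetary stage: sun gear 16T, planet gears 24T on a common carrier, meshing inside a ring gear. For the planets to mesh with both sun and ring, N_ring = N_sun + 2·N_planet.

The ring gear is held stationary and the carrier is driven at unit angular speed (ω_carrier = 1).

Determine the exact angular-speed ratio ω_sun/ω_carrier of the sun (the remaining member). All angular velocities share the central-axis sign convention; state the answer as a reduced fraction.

5

N_ring = 16 + 2·24 = 64
16(ω_s−ω_c) = −64(ω_r−ω_c),  ω_r=0, ω_c=1
ω_s = 1 − (64/16)(0−1) = 5
ω_s/ω_c = 5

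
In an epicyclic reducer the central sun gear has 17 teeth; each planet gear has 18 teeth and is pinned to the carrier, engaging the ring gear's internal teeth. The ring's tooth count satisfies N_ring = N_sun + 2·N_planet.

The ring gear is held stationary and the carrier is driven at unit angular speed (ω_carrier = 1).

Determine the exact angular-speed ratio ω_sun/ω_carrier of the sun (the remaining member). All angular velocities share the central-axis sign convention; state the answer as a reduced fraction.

N_ring = 17 + 2·18 = 53
17(ω_s−ω_c) = −53(ω_r−ω_c),  ω_r=0, ω_c=1
ω_s = 1 − (53/17)(0−1) = 70/17
ω_s/ω_c = 70/17

70/17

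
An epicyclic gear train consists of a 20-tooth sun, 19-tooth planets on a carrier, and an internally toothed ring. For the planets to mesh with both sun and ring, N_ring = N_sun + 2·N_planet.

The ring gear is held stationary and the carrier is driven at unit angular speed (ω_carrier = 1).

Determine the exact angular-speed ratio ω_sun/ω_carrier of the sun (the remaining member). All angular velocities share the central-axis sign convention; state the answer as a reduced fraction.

39/10

N_ring = 20 + 2·19 = 58
20(ω_s−ω_c) = −58(ω_r−ω_c),  ω_r=0, ω_c=1
ω_s = 1 − (58/20)(0−1) = 39/10
ω_s/ω_c = 39/10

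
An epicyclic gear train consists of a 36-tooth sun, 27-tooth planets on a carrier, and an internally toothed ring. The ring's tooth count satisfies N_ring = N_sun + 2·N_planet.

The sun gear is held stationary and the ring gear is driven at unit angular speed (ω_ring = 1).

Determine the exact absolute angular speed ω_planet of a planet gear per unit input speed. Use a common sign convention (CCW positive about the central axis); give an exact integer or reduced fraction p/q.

N_ring = 36 + 2·27 = 90
36(ω_s−ω_c) = −90(ω_r−ω_c),  ω_s=0, ω_r=1
36(0−ω_c) = −90(1−ω_c)  ⇒  126ω_c = 90  ⇒  ω_c = 5/7
sun–planet: 36·(0−5/7) = −27·(ω_p−ω_c)  ⇒  ω_p−ω_c = −(36/27)·(-5/7) = 20/21
ω_p = 5/7 + 20/21 = 5/3

5/3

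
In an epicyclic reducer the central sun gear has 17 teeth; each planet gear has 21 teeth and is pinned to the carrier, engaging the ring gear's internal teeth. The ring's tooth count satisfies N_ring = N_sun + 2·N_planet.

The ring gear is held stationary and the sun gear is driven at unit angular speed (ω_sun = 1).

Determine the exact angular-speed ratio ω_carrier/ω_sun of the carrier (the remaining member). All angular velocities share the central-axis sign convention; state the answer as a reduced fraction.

17/76

N_ring = 17 + 2·21 = 59
17(ω_s−ω_c) = −59(ω_r−ω_c),  ω_r=0, ω_s=1
17(1−ω_c) = −59(0−ω_c)  ⇒  76ω_c = 17  ⇒  ω_c = 17/76
ω_c/ω_s = 17/76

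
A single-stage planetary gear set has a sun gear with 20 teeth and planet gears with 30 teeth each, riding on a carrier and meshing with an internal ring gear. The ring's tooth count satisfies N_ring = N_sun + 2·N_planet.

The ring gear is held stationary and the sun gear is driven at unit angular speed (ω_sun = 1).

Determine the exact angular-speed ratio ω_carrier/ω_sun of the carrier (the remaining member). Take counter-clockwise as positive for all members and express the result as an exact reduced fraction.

1/5

N_ring = 20 + 2·30 = 80
20(ω_s−ω_c) = −80(ω_r−ω_c),  ω_r=0, ω_s=1
20(1−ω_c) = −80(0−ω_c)  ⇒  100ω_c = 20  ⇒  ω_c = 1/5
ω_c/ω_s = 1/5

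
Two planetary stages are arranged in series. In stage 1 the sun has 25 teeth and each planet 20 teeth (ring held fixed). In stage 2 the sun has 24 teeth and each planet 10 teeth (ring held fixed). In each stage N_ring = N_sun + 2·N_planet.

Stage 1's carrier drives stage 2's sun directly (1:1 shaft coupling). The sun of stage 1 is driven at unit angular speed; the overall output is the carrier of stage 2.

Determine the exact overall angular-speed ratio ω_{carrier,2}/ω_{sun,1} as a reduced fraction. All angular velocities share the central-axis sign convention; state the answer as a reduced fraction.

Stage 1: N_ring = 25 + 2·20 = 65
Stage 1: 25(ω_s−ω_c) = −65(ω_r−ω_c),  ω_r=0, ω_s=1
Stage 1: 25(1−ω_c) = −65(0−ω_c)  ⇒  90ω_c = 25  ⇒  ω_c = 5/18
  ⇒ ω_c¹/ω_s¹ = 5/18
Stage 2: N_ring = 24 + 2·10 = 44
Stage 2: 24(ω_s−ω_c) = −44(ω_r−ω_c),  ω_r=0, ω_s=1
Stage 2: 24(1−ω_c) = −44(0−ω_c)  ⇒  68ω_c = 24  ⇒  ω_c = 6/17
  ⇒ ω_c²/ω_s² = 6/17
Coupling ω_s² = ω_c¹ ⇒ overall = 5/18 × 6/17 = 5/51

5/51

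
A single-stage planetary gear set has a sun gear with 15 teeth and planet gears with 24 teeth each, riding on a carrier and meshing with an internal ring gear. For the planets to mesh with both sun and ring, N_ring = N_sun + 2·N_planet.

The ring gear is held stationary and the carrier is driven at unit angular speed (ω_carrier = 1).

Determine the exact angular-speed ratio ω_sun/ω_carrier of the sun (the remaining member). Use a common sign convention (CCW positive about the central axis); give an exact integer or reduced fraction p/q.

N_ring = 15 + 2·24 = 63
15(ω_s−ω_c) = −63(ω_r−ω_c),  ω_r=0, ω_c=1
ω_s = 1 − (63/15)(0−1) = 26/5
ω_s/ω_c = 26/5

26/5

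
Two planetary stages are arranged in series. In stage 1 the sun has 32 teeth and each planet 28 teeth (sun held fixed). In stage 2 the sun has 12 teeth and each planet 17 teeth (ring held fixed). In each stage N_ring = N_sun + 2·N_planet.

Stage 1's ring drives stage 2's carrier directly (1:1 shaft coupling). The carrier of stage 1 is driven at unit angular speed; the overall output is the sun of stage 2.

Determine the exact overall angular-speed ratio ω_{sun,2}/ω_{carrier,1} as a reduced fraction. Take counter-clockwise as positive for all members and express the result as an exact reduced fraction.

Stage 1: N_ring = 32 + 2·28 = 88
Stage 1: 32(ω_s−ω_c) = −88(ω_r−ω_c),  ω_s=0, ω_c=1
Stage 1: ω_r = 1 − (32/88)(0−1) = 15/11
  ⇒ ω_r¹/ω_c¹ = 15/11
Stage 2: N_ring = 12 + 2·17 = 46
Stage 2: 12(ω_s−ω_c) = −46(ω_r−ω_c),  ω_r=0, ω_c=1
Stage 2: ω_s = 1 − (46/12)(0−1) = 29/6
  ⇒ ω_s²/ω_c² = 29/6
Coupling ω_c² = ω_r¹ ⇒ overall = 15/11 × 29/6 = 145/22

145/22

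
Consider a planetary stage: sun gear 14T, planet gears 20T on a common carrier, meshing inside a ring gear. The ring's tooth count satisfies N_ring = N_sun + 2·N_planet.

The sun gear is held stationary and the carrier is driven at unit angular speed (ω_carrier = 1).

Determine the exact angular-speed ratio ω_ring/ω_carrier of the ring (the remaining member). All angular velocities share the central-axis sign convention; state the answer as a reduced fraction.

N_ring = 14 + 2·20 = 54
14(ω_s−ω_c) = −54(ω_r−ω_c),  ω_s=0, ω_c=1
ω_r = 1 − (14/54)(0−1) = 34/27
ω_r/ω_c = 34/27

34/27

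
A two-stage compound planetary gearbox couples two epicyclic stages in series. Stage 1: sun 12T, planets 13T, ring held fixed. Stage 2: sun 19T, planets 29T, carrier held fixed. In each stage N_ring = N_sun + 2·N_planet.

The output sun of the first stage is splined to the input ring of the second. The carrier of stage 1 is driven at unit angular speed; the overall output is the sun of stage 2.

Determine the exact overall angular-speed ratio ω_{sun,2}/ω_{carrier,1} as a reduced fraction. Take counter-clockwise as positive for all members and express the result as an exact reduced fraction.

Stage 1: N_ring = 12 + 2·13 = 38
Stage 1: 12(ω_s−ω_c) = −38(ω_r−ω_c),  ω_r=0, ω_c=1
Stage 1: ω_s = 1 − (38/12)(0−1) = 25/6
  ⇒ ω_s¹/ω_c¹ = 25/6
Stage 2: N_ring = 19 + 2·29 = 77
Stage 2: 19(ω_s−ω_c) = −77(ω_r−ω_c),  ω_c=0, ω_r=1
Stage 2: ω_s = 0 − (77/19)(1−0) = -77/19
  ⇒ ω_s²/ω_r² = -77/19
Coupling ω_r² = ω_s¹ ⇒ overall = 25/6 × -77/19 = -1925/114

-1925/114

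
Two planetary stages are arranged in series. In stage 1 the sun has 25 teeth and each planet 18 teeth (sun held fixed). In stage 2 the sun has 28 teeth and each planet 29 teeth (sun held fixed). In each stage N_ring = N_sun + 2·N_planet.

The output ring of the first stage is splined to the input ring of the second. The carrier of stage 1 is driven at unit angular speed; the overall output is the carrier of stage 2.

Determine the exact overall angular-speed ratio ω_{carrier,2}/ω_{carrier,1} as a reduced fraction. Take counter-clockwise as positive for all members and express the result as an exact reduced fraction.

3698/3477

Stage 1: N_ring = 25 + 2·18 = 61
Stage 1: 25(ω_s−ω_c) = −61(ω_r−ω_c),  ω_s=0, ω_c=1
Stage 1: ω_r = 1 − (25/61)(0−1) = 86/61
  ⇒ ω_r¹/ω_c¹ = 86/61
Stage 2: N_ring = 28 + 2·29 = 86
Stage 2: 28(ω_s−ω_c) = −86(ω_r−ω_c),  ω_s=0, ω_r=1
Stage 2: 28(0−ω_c) = −86(1−ω_c)  ⇒  114ω_c = 86  ⇒  ω_c = 43/57
  ⇒ ω_c²/ω_r² = 43/57
Coupling ω_r² = ω_r¹ ⇒ overall = 86/61 × 43/57 = 3698/3477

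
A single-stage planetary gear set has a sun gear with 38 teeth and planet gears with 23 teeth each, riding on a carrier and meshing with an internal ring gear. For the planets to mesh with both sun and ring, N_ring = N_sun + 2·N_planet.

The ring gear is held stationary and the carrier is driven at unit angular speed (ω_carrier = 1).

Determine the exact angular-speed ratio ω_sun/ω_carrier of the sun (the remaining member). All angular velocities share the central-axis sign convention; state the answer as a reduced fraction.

N_ring = 38 + 2·23 = 84
38(ω_s−ω_c) = −84(ω_r−ω_c),  ω_r=0, ω_c=1
ω_s = 1 − (84/38)(0−1) = 61/19
ω_s/ω_c = 61/19

61/19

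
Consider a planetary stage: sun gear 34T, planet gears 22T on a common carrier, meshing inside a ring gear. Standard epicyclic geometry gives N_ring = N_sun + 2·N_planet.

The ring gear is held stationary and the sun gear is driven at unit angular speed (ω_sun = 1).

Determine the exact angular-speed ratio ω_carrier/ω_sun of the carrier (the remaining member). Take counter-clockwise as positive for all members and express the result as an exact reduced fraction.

17/56

N_ring = 34 + 2·22 = 78
34(ω_s−ω_c) = −78(ω_r−ω_c),  ω_r=0, ω_s=1
34(1−ω_c) = −78(0−ω_c)  ⇒  112ω_c = 34  ⇒  ω_c = 17/56
ω_c/ω_s = 17/56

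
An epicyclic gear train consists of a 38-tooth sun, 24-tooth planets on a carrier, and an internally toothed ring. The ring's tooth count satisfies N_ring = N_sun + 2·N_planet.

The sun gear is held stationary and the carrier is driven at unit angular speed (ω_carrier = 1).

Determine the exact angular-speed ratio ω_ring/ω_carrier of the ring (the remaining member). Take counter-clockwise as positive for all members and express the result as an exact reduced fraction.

N_ring = 38 + 2·24 = 86
38(ω_s−ω_c) = −86(ω_r−ω_c),  ω_s=0, ω_c=1
ω_r = 1 − (38/86)(0−1) = 62/43
ω_r/ω_c = 62/43

62/43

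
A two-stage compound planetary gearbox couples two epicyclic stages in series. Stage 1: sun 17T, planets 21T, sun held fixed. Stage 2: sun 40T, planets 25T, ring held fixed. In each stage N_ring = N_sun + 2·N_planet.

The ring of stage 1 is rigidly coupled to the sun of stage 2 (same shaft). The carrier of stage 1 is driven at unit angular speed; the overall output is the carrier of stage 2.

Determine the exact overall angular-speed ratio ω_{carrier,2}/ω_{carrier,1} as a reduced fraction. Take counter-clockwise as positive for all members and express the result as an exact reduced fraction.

Stage 1: N_ring = 17 + 2·21 = 59
Stage 1: 17(ω_s−ω_c) = −59(ω_r−ω_c),  ω_s=0, ω_c=1
Stage 1: ω_r = 1 − (17/59)(0−1) = 76/59
  ⇒ ω_r¹/ω_c¹ = 76/59
Stage 2: N_ring = 40 + 2·25 = 90
Stage 2: 40(ω_s−ω_c) = −90(ω_r−ω_c),  ω_r=0, ω_s=1
Stage 2: 40(1−ω_c) = −90(0−ω_c)  ⇒  130ω_c = 40  ⇒  ω_c = 4/13
  ⇒ ω_c²/ω_s² = 4/13
Coupling ω_s² = ω_r¹ ⇒ overall = 76/59 × 4/13 = 304/767

304/767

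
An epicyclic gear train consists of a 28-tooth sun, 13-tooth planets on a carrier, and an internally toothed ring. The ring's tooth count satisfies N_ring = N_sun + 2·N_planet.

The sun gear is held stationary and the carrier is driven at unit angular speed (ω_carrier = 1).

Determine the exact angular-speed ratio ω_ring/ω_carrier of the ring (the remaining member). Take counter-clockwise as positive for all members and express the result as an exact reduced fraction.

N_ring = 28 + 2·13 = 54
28(ω_s−ω_c) = −54(ω_r−ω_c),  ω_s=0, ω_c=1
ω_r = 1 − (28/54)(0−1) = 41/27
ω_r/ω_c = 41/27

41/27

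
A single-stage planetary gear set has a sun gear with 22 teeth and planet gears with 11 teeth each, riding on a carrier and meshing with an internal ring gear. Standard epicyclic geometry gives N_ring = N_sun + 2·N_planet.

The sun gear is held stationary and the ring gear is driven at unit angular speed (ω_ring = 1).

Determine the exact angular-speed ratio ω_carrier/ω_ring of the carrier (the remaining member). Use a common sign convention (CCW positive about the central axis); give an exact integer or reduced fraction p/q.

N_ring = 22 + 2·11 = 44
22(ω_s−ω_c) = −44(ω_r−ω_c),  ω_s=0, ω_r=1
22(0−ω_c) = −44(1−ω_c)  ⇒  66ω_c = 44  ⇒  ω_c = 2/3
ω_c/ω_r = 2/3

2/3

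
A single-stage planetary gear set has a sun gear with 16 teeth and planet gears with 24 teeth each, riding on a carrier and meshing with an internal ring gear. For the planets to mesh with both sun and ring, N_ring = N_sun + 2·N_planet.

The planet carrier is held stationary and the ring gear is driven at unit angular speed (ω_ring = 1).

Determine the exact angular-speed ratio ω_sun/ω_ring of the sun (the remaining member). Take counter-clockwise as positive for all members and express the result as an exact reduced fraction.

-4

N_ring = 16 + 2·24 = 64
16(ω_s−ω_c) = −64(ω_r−ω_c),  ω_c=0, ω_r=1
ω_s = 0 − (64/16)(1−0) = -4
ω_s/ω_r = -4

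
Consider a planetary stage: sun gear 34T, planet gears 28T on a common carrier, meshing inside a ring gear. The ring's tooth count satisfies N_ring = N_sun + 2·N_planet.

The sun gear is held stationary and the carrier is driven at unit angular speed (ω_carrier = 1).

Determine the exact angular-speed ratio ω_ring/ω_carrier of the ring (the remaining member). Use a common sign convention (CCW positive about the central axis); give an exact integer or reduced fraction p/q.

62/45

N_ring = 34 + 2·28 = 90
34(ω_s−ω_c) = −90(ω_r−ω_c),  ω_s=0, ω_c=1
ω_r = 1 − (34/90)(0−1) = 62/45
ω_r/ω_c = 62/45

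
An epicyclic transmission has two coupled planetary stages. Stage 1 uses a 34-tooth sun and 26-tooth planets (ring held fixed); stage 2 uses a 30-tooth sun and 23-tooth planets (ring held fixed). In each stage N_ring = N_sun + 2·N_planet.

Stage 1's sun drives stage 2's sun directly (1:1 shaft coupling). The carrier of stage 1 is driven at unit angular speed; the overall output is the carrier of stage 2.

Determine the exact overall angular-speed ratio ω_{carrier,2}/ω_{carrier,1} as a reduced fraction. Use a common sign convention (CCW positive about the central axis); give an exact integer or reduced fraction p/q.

Stage 1: N_ring = 34 + 2·26 = 86
Stage 1: 34(ω_s−ω_c) = −86(ω_r−ω_c),  ω_r=0, ω_c=1
Stage 1: ω_s = 1 − (86/34)(0−1) = 60/17
  ⇒ ω_s¹/ω_c¹ = 60/17
Stage 2: N_ring = 30 + 2·23 = 76
Stage 2: 30(ω_s−ω_c) = −76(ω_r−ω_c),  ω_r=0, ω_s=1
Stage 2: 30(1−ω_c) = −76(0−ω_c)  ⇒  106ω_c = 30  ⇒  ω_c = 15/53
  ⇒ ω_c²/ω_s² = 15/53
Coupling ω_s² = ω_s¹ ⇒ overall = 60/17 × 15/53 = 900/901

900/901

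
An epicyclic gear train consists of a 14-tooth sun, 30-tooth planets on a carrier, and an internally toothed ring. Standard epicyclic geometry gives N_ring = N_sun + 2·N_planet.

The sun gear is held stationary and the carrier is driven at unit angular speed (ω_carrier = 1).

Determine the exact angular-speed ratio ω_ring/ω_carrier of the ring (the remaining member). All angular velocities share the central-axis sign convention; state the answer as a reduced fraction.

44/37

N_ring = 14 + 2·30 = 74
14(ω_s−ω_c) = −74(ω_r−ω_c),  ω_s=0, ω_c=1
ω_r = 1 − (14/74)(0−1) = 44/37
ω_r/ω_c = 44/37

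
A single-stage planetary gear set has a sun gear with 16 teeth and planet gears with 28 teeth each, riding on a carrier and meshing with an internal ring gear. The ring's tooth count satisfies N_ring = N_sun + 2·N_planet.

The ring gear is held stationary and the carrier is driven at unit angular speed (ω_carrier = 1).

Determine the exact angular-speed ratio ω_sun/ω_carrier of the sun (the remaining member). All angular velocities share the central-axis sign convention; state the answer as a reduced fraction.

11/2

N_ring = 16 + 2·28 = 72
16(ω_s−ω_c) = −72(ω_r−ω_c),  ω_r=0, ω_c=1
ω_s = 1 − (72/16)(0−1) = 11/2
ω_s/ω_c = 11/2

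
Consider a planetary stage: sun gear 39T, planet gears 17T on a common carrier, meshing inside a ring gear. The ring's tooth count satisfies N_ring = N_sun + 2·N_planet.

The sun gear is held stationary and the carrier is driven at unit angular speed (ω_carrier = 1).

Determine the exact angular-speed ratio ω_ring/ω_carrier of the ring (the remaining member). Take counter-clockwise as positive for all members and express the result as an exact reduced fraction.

N_ring = 39 + 2·17 = 73
39(ω_s−ω_c) = −73(ω_r−ω_c),  ω_s=0, ω_c=1
ω_r = 1 − (39/73)(0−1) = 112/73
ω_r/ω_c = 112/73

112/73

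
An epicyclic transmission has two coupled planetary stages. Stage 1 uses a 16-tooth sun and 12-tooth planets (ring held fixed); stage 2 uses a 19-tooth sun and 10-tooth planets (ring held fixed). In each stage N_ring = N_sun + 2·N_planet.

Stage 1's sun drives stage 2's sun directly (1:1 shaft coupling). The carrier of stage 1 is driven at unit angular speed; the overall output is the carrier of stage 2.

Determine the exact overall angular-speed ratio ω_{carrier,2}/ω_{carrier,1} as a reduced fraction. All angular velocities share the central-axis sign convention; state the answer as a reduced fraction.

133/116

Stage 1: N_ring = 16 + 2·12 = 40
Stage 1: 16(ω_s−ω_c) = −40(ω_r−ω_c),  ω_r=0, ω_c=1
Stage 1: ω_s = 1 − (40/16)(0−1) = 7/2
  ⇒ ω_s¹/ω_c¹ = 7/2
Stage 2: N_ring = 19 + 2·10 = 39
Stage 2: 19(ω_s−ω_c) = −39(ω_r−ω_c),  ω_r=0, ω_s=1
Stage 2: 19(1−ω_c) = −39(0−ω_c)  ⇒  58ω_c = 19  ⇒  ω_c = 19/58
  ⇒ ω_c²/ω_s² = 19/58
Coupling ω_s² = ω_s¹ ⇒ overall = 7/2 × 19/58 = 133/116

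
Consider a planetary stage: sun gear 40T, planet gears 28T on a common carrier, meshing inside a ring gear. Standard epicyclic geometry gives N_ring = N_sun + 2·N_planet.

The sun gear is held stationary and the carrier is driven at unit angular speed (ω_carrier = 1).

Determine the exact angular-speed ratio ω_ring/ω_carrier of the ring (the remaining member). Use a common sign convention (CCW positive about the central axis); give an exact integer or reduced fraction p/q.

17/12

N_ring = 40 + 2·28 = 96
40(ω_s−ω_c) = −96(ω_r−ω_c),  ω_s=0, ω_c=1
ω_r = 1 − (40/96)(0−1) = 17/12
ω_r/ω_c = 17/12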